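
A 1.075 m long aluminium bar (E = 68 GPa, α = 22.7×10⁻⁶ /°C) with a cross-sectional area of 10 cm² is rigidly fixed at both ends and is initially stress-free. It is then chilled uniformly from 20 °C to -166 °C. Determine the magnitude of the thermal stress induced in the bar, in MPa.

σ ≈ 287 MPa (tensile)

With length fixed, the mechanical strain must cancel the thermal strain αΔT = 22.7×10⁻⁶ × 186 = 4222.2×10⁻⁶.
The stress required to suppress this strain is σ = Eε = 68×10³ × 4222.2×10⁻⁶ = 287.1 MPa, tensile since the bar is trying to contract.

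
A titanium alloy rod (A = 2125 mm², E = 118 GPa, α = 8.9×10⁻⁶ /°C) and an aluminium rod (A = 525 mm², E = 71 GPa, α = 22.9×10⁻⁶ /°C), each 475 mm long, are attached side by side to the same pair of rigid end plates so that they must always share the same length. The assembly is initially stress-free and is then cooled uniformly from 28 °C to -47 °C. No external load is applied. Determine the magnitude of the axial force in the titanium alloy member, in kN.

P ≈ 34.1 kN (compressive in the titanium alloy)

Equilibrium of a rigid end plate with no external load gives equal and opposite internal forces ±P in the two members. Since α_{aluminium} > α_{titanium alloy}, cooling drives the aluminium into tension and the titanium alloy into compression.
Setting the final lengths equal and cancelling L: (α₁ − α₂)ΔT = P/(A₁E₁) + P/(A₂E₂).
|α₁ − α₂|·ΔT = 14×10⁻⁶ × 75 = 0.00105.
1/(A₁E₁) + 1/(A₂E₂) = 1/(2125×118×10³) + 1/(525×71×10³) = 3.082×10⁻⁸ N⁻¹.
P = 0.00105 / 3.082×10⁻⁸ = 34070 N = 34.07 kN.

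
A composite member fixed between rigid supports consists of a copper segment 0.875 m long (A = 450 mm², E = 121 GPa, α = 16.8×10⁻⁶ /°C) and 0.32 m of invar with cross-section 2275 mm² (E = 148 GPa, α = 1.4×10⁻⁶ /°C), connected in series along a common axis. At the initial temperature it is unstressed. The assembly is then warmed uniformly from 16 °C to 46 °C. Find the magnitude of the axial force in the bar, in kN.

P ≈ 26.7 kN (compressive)

If the supports were absent, the total length change would be Σ αᵢΔT Lᵢ = 16.8×10⁻⁶×30×875 + 1.4×10⁻⁶×30×320 = 0.4544 mm.
The rigid supports impose zero overall length change; the single axial force P common to all segments must satisfy P Σ Lᵢ/(AᵢEᵢ) = δ_free.
The series flexibility is Σ Lᵢ/(AᵢEᵢ) = 875/(450×121×10³) + 320/(2275×148×10³) = 1.702×10⁻⁵ mm/N.
Hence P = δ_free / Σ(L/AE) = 0.4544/1.702×10⁻⁵ = 26.7 kN (compressive).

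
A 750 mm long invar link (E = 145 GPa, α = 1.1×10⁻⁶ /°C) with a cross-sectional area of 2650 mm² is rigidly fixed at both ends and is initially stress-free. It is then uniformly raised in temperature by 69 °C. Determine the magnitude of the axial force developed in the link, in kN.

P ≈ 29.2 kN (compressive)

Full restraint means ε = 0, so the stress is σ = EαΔT = 145×10³ × 1.1×10⁻⁶ × 69 = 11.01 MPa.
P = AEαΔT = 2650 × 145×10³ × 1.1×10⁻⁶ × 69 = 29.16 kN (compressive).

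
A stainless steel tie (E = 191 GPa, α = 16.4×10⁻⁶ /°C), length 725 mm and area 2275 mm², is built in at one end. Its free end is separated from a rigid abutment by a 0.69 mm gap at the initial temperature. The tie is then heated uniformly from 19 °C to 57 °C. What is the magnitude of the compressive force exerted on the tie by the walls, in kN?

Unrestrained expansion: δ_free = αΔT L = 16.4×10⁻⁶ × 38 × 725 = 0.4518 mm.
This is smaller than the 0.69 mm clearance, so the tie expands freely without reaching the stop — the stress is zero.

P ≈ 0 kN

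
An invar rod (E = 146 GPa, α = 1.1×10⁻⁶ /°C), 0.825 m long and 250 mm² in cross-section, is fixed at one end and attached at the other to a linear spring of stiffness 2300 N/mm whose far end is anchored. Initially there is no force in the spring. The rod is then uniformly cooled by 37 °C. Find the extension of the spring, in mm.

The unrestrained thermal change is αΔT L = 1.1×10⁻⁶ × 37 × 825 = 0.03358 mm.
With a force P in the spring, the elastic change of the rod is PL/(AE) and that of the spring is P/k; compatibility requires their sum to equal δ_free.
So P = δ_free / [L/(AE) + 1/k] = 0.03358 / [ 825/(250×146×10³) + 1/(2300) ].
P = 0.03358 / 0.0004574 = 73.41 N.
Spring extension = P/k = 73.41/(2300) = 0.03192 mm.

δ ≈ 0.0319 mm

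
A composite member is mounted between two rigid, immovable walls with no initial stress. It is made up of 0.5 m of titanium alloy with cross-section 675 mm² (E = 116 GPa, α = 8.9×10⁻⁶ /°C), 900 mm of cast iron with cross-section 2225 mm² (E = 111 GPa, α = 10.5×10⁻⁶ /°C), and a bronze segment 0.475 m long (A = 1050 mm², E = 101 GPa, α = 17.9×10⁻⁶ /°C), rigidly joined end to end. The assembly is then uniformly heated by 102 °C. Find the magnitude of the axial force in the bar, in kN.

If the supports were absent, the total length change would be Σ αᵢΔT Lᵢ = 8.9×10⁻⁶×102×500 + 10.5×10⁻⁶×102×900 + 17.9×10⁻⁶×102×475 = 2.285 mm.
The walls prevent any net length change, so an axial force P (same in every segment) develops. Compatibility: P · Σ Lᵢ/(AᵢEᵢ) = δ_free.
The series flexibility is Σ Lᵢ/(AᵢEᵢ) = 500/(675×116×10³) + 900/(2225×111×10³) + 475/(1050×101×10³) = 1.451×10⁻⁵ mm/N.
So P = 2.285 / 1.451×10⁻⁵ = 157.5 kN, compressive.

P ≈ 157 kN (compressive)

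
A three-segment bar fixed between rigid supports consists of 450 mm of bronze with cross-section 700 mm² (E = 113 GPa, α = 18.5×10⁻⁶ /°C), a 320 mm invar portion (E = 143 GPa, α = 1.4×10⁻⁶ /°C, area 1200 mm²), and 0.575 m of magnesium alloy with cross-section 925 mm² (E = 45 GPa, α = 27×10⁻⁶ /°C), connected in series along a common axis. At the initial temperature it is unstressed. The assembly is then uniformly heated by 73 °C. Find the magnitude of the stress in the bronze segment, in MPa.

If the supports were absent, the total length change would be Σ αᵢΔT Lᵢ = 18.5×10⁻⁶×73×450 + 1.4×10⁻⁶×73×320 + 27×10⁻⁶×73×575 = 1.774 mm.
The walls prevent any net length change, so an axial force P (same in every segment) develops. Compatibility: P · Σ Lᵢ/(AᵢEᵢ) = δ_free.
The series flexibility is Σ Lᵢ/(AᵢEᵢ) = 450/(700×113×10³) + 320/(1200×143×10³) + 575/(925×45×10³) = 2.137×10⁻⁵ mm/N.
Hence P = δ_free / Σ(L/AE) = 1.774/2.137×10⁻⁵ = 83.01 kN (compressive).
σ_{bronze} = P / A = 83010 / 700 = 118.6 MPa.

σ ≈ 119 MPa (compressive)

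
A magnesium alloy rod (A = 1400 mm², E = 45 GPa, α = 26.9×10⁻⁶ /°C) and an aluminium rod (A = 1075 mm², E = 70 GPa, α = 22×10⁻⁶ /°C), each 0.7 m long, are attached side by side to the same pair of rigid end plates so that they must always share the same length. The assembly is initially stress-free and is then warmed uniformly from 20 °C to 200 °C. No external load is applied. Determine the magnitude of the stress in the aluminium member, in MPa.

Equilibrium of a rigid end plate with no external load gives equal and opposite internal forces ±P in the two members. Since α_{magnesium alloy} > α_{aluminium}, heating drives the magnesium alloy into compression and the aluminium into tension.
Setting the final lengths equal and cancelling L: (α₁ − α₂)ΔT = P/(A₁E₁) + P/(A₂E₂).
|α₁ − α₂|·ΔT = 4.9×10⁻⁶ × 180 = 0.000882.
1/(A₁E₁) + 1/(A₂E₂) = 1/(1400×45×10³) + 1/(1075×70×10³) = 2.916×10⁻⁸ N⁻¹.
So P = 0.000882 / 2.916×10⁻⁸ = 30.24 kN.
σ_{aluminium} = P/A₂ = 30240/1075 = 28.13 MPa, tensile.

σ ≈ 28.1 MPa (tensile)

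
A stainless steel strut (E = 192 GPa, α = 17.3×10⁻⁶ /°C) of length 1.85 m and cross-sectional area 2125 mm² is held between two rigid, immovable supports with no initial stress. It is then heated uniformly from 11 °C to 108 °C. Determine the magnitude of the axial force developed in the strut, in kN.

The ends cannot move, so σ = EαΔT = 192×10³ × 17.3×10⁻⁶ × 97 = 322.2 MPa.
Then P = σA = 322.2 × 2125 mm² = 684.7 kN, compressive.

P ≈ 685 kN (compressive)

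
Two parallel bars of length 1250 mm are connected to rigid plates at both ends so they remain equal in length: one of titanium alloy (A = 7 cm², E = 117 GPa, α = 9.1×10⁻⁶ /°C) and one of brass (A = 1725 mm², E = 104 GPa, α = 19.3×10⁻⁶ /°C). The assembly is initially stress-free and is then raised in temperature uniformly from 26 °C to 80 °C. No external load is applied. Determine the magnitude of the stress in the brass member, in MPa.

Equilibrium of a rigid end plate with no external load gives equal and opposite internal forces ±P in the two members. Since α_{brass} > α_{titanium alloy}, heating drives the brass into compression and the titanium alloy into tension.
Equating the net (thermal + elastic) strains gives |α₁ − α₂|·ΔT = P·[1/(A₁E₁) + 1/(A₂E₂)].
|α₁ − α₂|·ΔT = 10.2×10⁻⁶ × 54 = 0.0005508.
1/(A₁E₁) + 1/(A₂E₂) = 1/(700×117×10³) + 1/(1725×104×10³) = 1.778×10⁻⁸ N⁻¹.
So P = 0.0005508 / 1.778×10⁻⁸ = 30.97 kN.
σ_{brass} = P/A₂ = 30970/1725 = 17.95 MPa, compressive.

σ ≈ 18 MPa (compressive)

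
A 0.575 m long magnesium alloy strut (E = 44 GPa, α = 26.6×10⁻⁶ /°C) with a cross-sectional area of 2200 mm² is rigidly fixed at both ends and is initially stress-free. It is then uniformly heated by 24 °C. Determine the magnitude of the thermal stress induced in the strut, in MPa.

σ ≈ 28.1 MPa (compressive)

With length fixed, the mechanical strain must cancel the thermal strain αΔT = 26.6×10⁻⁶ × 24 = 638.4×10⁻⁶.
The stress required to suppress this strain is σ = Eε = 44×10³ × 638.4×10⁻⁶ = 28.09 MPa, compressive since the strut is trying to expand.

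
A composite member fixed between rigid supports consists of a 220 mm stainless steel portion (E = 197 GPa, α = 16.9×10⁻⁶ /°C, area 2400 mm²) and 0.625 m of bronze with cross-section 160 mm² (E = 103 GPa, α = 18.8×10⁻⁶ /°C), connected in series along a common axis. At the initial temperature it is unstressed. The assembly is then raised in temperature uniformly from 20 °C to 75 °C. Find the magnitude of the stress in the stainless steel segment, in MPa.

If the supports were absent, the total length change would be Σ αᵢΔT Lᵢ = 16.9×10⁻⁶×55×220 + 18.8×10⁻⁶×55×625 = 0.8507 mm.
The rigid supports impose zero overall length change; the single axial force P common to all segments must satisfy P Σ Lᵢ/(AᵢEᵢ) = δ_free.
The series flexibility is Σ Lᵢ/(AᵢEᵢ) = 220/(2400×197×10³) + 625/(160×103×10³) = 3.839×10⁻⁵ mm/N.
P = 0.8507 / 3.839×10⁻⁵ = 22160 N = 22.16 kN, compressive.
σ_{stainless steel} = P / A = 22160 / 2400 = 9.234 MPa.

σ ≈ 9.23 MPa (compressive)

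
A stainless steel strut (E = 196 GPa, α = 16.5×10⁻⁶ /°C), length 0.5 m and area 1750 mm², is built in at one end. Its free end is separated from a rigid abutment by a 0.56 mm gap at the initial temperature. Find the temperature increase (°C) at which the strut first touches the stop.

ΔT ≈ 67.9 °C

Contact occurs when the free expansion equals the gap: αΔT L = 0.56 mm.
ΔT = 0.56 / (16.5×10⁻⁶ × 500) = 67.88 °C.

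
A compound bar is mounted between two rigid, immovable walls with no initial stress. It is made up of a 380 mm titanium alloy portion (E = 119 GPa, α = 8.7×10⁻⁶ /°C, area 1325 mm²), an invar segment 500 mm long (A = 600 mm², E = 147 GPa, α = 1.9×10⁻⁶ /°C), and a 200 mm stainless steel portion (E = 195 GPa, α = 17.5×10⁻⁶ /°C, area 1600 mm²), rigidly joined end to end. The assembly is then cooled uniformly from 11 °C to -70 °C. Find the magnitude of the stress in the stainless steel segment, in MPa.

Free thermal contraction of the whole bar: Σ αᵢΔT Lᵢ = 8.7×10⁻⁶×81×380 + 1.9×10⁻⁶×81×500 + 17.5×10⁻⁶×81×200 = 0.6282 mm.
Since the ends are fixed, an axial force P builds up, equal in every segment, with P · Σ Lᵢ/(AᵢEᵢ) = δ_free.
The series flexibility is Σ Lᵢ/(AᵢEᵢ) = 380/(1325×119×10³) + 500/(600×147×10³) + 200/(1600×195×10³) = 8.72×10⁻⁶ mm/N.
So P = 0.6282 / 8.72×10⁻⁶ = 72.05 kN, tensile.
σ_{stainless steel} = P / A = 72050 / 1600 = 45.03 MPa.

σ ≈ 45 MPa (tensile)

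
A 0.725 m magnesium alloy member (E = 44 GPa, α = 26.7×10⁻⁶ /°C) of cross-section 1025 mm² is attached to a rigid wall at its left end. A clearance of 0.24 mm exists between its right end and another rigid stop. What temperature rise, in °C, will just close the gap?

The gap closes when αΔT L = 0.24 mm, since the member is still unstressed at that instant.
So ΔT = g/(αL) = 0.24/(26.7×10⁻⁶ × 725) = 12.4 °C.

ΔT ≈ 12.4 °C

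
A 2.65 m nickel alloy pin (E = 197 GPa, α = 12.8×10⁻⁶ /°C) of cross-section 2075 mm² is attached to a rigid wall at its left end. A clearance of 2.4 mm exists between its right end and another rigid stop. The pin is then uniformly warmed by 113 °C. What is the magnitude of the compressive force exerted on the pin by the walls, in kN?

If the wall were absent the pin would grow by αΔT L = 12.8×10⁻⁶ × 113 × 2650 = 3.833 mm.
The gap closes (δ_free > 2.4 mm) and the wall then resists a further 3.833 − 2.4 = 1.433 mm of expansion.
Compatibility: PL/(AE) = 1.433 mm, so σ = P/A = E × (1.433/2650) = 106.5 MPa.
P = σA = 106.5 × 2075 = 221 kN.

P ≈ 221 kN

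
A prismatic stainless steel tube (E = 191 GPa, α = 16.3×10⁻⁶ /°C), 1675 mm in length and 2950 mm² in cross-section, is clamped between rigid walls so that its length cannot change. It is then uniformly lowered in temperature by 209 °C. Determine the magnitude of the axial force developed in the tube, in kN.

P ≈ 1920 kN (tensile)

Full restraint means ε = 0, so the stress is σ = EαΔT = 191×10³ × 16.3×10⁻⁶ × 209 = 650.7 MPa.
Axial force P = σA = 650.7 × 2950 = 1.92×10⁶ N = 1920 kN, tensile.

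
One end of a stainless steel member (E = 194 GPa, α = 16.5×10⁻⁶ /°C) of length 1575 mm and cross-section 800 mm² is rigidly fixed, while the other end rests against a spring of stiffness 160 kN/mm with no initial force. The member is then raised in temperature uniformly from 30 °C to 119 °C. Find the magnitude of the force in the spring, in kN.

P ≈ 141 kN

If the spring were absent the member would lengthen by αΔT L = 16.5×10⁻⁶ × 89 × 1575 = 2.313 mm.
With a force P in the spring, the elastic change of the member is PL/(AE) and that of the spring is P/k; compatibility requires their sum to equal δ_free.
P [ L/(AE) + 1/k ] = δ_free → P [ 1575/(800×194×10³) + 1/(160×10³) ] = 2.313.
P = 2.313 / 1.64×10⁻⁵ = 141000 N.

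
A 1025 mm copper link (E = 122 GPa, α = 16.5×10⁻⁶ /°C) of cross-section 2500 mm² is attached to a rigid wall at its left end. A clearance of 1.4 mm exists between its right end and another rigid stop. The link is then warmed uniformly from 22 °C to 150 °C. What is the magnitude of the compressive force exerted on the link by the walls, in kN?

If the wall were absent the link would grow by αΔT L = 16.5×10⁻⁶ × 128 × 1025 = 2.165 mm.
The gap closes (δ_free > 1.4 mm) and the wall then resists a further 2.165 − 1.4 = 0.7648 mm of expansion.
So σ = E(δ_free − g)/L = 122×10³ × 0.7648/1025 = 91.03 MPa.
Force on the wall = σA = 91.03 × 2500 mm² = 227.6 kN.

P ≈ 228 kN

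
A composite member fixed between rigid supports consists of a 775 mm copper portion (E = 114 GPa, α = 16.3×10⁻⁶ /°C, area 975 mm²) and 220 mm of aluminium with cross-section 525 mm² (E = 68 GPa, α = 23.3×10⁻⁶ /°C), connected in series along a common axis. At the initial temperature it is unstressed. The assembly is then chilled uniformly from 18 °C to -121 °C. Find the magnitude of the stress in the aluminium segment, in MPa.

σ ≈ 358 MPa (tensile)

Free thermal contraction of the whole bar: Σ αᵢΔT Lᵢ = 16.3×10⁻⁶×139×775 + 23.3×10⁻⁶×139×220 = 2.468 mm.
Since the ends are fixed, an axial force P builds up, equal in every segment, with P · Σ Lᵢ/(AᵢEᵢ) = δ_free.
The series flexibility is Σ Lᵢ/(AᵢEᵢ) = 775/(975×114×10³) + 220/(525×68×10³) = 1.314×10⁻⁵ mm/N.
P = 2.468 / 1.314×10⁻⁵ = 187900 N = 187.9 kN, tensile.
σ_{aluminium} = P / A = 187900 / 525 = 358 MPa.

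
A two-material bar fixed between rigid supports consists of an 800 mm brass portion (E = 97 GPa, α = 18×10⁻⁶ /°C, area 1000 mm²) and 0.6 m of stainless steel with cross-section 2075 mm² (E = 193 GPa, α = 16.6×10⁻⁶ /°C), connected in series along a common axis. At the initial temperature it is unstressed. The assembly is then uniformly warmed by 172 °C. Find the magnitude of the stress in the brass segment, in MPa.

σ ≈ 430 MPa (compressive)

With the walls removed the bar would change length by δ_free = Σ αᵢΔT Lᵢ = 18×10⁻⁶×172×800 + 16.6×10⁻⁶×172×600 = 4.19 mm.
The rigid supports impose zero overall length change; the single axial force P common to all segments must satisfy P Σ Lᵢ/(AᵢEᵢ) = δ_free.
Σ Lᵢ/(AᵢEᵢ) = 800/(1000×97×10³) + 600/(2075×193×10³) = 9.746×10⁻⁶ mm/N.
P = 4.19 / 9.746×10⁻⁶ = 429900 N = 429.9 kN, compressive.
σ_{brass} = P / A = 429900 / 1000 = 429.9 MPa.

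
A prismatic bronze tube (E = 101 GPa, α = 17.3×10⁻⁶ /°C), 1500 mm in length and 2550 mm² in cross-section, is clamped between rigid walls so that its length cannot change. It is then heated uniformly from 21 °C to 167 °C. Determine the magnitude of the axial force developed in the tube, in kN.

P ≈ 651 kN (compressive)

Full restraint means ε = 0, so the stress is σ = EαΔT = 101×10³ × 17.3×10⁻⁶ × 146 = 255.1 MPa.
Axial force P = σA = 255.1 × 2550 = 650500 N = 650.5 kN, compressive.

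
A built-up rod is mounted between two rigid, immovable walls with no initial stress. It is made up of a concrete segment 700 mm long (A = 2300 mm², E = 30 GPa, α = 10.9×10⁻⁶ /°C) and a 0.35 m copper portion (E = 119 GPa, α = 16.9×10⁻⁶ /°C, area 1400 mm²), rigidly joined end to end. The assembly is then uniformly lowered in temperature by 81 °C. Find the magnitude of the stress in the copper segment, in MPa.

σ ≈ 64 MPa (tensile)

With the walls removed the bar would change length by δ_free = Σ αᵢΔT Lᵢ = 10.9×10⁻⁶×81×700 + 16.9×10⁻⁶×81×350 = 1.097 mm.
The walls prevent any net length change, so an axial force P (same in every segment) develops. Compatibility: P · Σ Lᵢ/(AᵢEᵢ) = δ_free.
The series flexibility is Σ Lᵢ/(AᵢEᵢ) = 700/(2300×30×10³) + 350/(1400×119×10³) = 1.225×10⁻⁵ mm/N.
So P = 1.097 / 1.225×10⁻⁵ = 89.59 kN, tensile.
σ_{copper} = P / A = 89590 / 1400 = 64 MPa.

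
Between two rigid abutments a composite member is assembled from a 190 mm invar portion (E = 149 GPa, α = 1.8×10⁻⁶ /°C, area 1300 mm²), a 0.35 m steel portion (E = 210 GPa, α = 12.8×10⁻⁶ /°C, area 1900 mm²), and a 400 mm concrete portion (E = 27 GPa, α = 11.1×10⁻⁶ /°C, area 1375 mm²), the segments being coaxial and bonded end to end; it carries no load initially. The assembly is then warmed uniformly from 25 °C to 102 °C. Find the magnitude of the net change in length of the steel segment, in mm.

|ΔL| ≈ 0.295 mm

Free thermal expansion of the whole bar: Σ αᵢΔT Lᵢ = 1.8×10⁻⁶×77×190 + 12.8×10⁻⁶×77×350 + 11.1×10⁻⁶×77×400 = 0.7132 mm.
The walls prevent any net length change, so an axial force P (same in every segment) develops. Compatibility: P · Σ Lᵢ/(AᵢEᵢ) = δ_free.
The series flexibility is Σ Lᵢ/(AᵢEᵢ) = 190/(1300×149×10³) + 350/(1900×210×10³) + 400/(1375×27×10³) = 1.263×10⁻⁵ mm/N.
P = 0.7132 / 1.263×10⁻⁵ = 56460 N = 56.46 kN, compressive.
For the steel segment, free thermal change = 12.8×10⁻⁶×77×350 = 0.345 mm and elastic change from P = 56460×350/(1900×210×10³) = 0.04952 mm; these oppose, so the net change is 0.295 mm (segment lengthens).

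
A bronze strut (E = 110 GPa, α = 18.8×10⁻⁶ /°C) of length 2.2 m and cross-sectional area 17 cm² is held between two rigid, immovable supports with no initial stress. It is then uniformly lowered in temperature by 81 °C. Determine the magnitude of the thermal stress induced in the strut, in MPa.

σ ≈ 168 MPa (tensile)

With length fixed, the mechanical strain must cancel the thermal strain αΔT = 18.8×10⁻⁶ × 81 = 1522.8×10⁻⁶.
The stress required to suppress this strain is σ = Eε = 110×10³ × 1522.8×10⁻⁶ = 167.5 MPa, tensile since the strut is trying to contract.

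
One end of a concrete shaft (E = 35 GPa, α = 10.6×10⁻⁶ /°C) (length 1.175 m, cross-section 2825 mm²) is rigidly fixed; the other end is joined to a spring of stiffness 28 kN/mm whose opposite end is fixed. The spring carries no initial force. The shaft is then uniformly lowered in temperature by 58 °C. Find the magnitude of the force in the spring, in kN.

P ≈ 15.2 kN

Free thermal contraction: δ_free = αΔT L = 10.6×10⁻⁶ × 58 × 1175 = 0.7224 mm.
Let P be the tensile force in the spring. The shaft extends elastically by PL/(AE) and the spring stretches by P/k; together these equal δ_free.
P [ L/(AE) + 1/k ] = δ_free → P [ 1175/(2825×35×10³) + 1/(28×10³) ] = 0.7224.
P = 0.7224 / 4.76×10⁻⁵ = 15180 N.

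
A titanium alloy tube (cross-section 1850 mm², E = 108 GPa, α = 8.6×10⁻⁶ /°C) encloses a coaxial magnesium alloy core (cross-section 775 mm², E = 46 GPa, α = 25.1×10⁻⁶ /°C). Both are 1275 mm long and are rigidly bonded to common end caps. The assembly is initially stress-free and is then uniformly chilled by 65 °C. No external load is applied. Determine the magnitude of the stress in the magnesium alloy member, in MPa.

The magnesium alloy has the larger α, so on cooling it would change length more than the titanium alloy if both were free. The rigid plates force a common final length, so the magnesium alloy is put into tension and the titanium alloy into compression, with equal and opposite forces P (no external load).
Setting the final lengths equal and cancelling L: (α₁ − α₂)ΔT = P/(A₁E₁) + P/(A₂E₂).
|α₁ − α₂|·ΔT = 16.5×10⁻⁶ × 65 = 0.001072.
1/(A₁E₁) + 1/(A₂E₂) = 1/(1850×108×10³) + 1/(775×46×10³) = 3.306×10⁻⁸ N⁻¹.
P = 0.001072 / 3.306×10⁻⁸ = 32450 N = 32.45 kN.
σ_{magnesium alloy} = P/A₂ = 32450/775 = 41.87 MPa, tensile.

σ ≈ 41.9 MPa (tensile)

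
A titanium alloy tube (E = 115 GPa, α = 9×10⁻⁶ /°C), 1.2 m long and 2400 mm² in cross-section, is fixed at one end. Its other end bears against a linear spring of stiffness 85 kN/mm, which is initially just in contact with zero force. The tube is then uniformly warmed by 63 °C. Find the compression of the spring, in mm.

The unrestrained thermal change is αΔT L = 9×10⁻⁶ × 63 × 1200 = 0.6804 mm.
With a force P in the spring, the elastic change of the tube is PL/(AE) and that of the spring is P/k; compatibility requires their sum to equal δ_free.
So P = δ_free / [L/(AE) + 1/k] = 0.6804 / [ 1200/(2400×115×10³) + 1/(85×10³) ].
P = 0.6804 / 1.611×10⁻⁵ = 42230 N.
Spring compression = P/k = 42230/(85×10³) = 0.4968 mm.

δ ≈ 0.497 mm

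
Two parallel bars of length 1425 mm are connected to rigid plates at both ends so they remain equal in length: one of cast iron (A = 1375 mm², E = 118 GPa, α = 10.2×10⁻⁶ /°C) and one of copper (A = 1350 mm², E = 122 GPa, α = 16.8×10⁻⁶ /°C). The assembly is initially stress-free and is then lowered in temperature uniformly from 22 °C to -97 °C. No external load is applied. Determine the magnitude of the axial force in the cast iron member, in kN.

P ≈ 64.2 kN (compressive in the cast iron)

Both members must finish at the same length. With the larger α, the copper tends to over-contract; the plates restrain it, putting the copper in tension and the cast iron in compression. With no external load the two internal forces are equal and opposite, magnitude P.
Equating the net (thermal + elastic) strains gives |α₁ − α₂|·ΔT = P·[1/(A₁E₁) + 1/(A₂E₂)].
|α₁ − α₂|·ΔT = 6.6×10⁻⁶ × 119 = 0.0007854.
1/(A₁E₁) + 1/(A₂E₂) = 1/(1375×118×10³) + 1/(1350×122×10³) = 1.223×10⁻⁸ N⁻¹.
So P = 0.0007854 / 1.223×10⁻⁸ = 64.19 kN.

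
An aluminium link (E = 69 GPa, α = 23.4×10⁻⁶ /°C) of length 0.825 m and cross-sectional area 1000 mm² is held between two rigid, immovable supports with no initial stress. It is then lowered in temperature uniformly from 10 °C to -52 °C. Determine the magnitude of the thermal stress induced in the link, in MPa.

With length fixed, the mechanical strain must cancel the thermal strain αΔT = 23.4×10⁻⁶ × 62 = 1450.8×10⁻⁶.
Hence σ = E·αΔT = 69×10³ × 1450.8×10⁻⁶ = 100.1 MPa, tensile.

σ ≈ 100 MPa (tensile)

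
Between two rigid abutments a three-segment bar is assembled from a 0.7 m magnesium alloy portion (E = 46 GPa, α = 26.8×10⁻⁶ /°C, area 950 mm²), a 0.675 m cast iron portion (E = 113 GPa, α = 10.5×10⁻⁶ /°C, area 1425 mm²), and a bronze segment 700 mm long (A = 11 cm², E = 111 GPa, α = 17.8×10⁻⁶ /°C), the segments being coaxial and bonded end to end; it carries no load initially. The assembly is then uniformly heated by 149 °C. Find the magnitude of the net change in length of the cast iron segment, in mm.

With the walls removed the bar would change length by δ_free = Σ αᵢΔT Lᵢ = 26.8×10⁻⁶×149×700 + 10.5×10⁻⁶×149×675 + 17.8×10⁻⁶×149×700 = 5.708 mm.
The walls prevent any net length change, so an axial force P (same in every segment) develops. Compatibility: P · Σ Lᵢ/(AᵢEᵢ) = δ_free.
Σ Lᵢ/(AᵢEᵢ) = 700/(950×46×10³) + 675/(1425×113×10³) + 700/(1100×111×10³) = 2.594×10⁻⁵ mm/N.
Hence P = δ_free / Σ(L/AE) = 5.708/2.594×10⁻⁵ = 220 kN (compressive).
For the cast iron segment, free thermal change = 10.5×10⁻⁶×149×675 = 1.056 mm and elastic change from P = 220000×675/(1425×113×10³) = 0.9223 mm; these oppose, so the net change is 0.134 mm (segment lengthens).

|ΔL| ≈ 0.134 mm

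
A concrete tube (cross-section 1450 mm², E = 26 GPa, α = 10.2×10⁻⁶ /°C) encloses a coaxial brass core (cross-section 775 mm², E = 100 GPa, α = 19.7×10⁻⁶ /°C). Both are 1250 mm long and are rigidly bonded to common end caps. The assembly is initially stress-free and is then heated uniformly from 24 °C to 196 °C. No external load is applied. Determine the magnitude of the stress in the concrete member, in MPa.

σ ≈ 28.6 MPa (tensile)

Equilibrium of a rigid end plate with no external load gives equal and opposite internal forces ±P in the two members. Since α_{brass} > α_{concrete}, heating drives the brass into compression and the concrete into tension.
Setting the final lengths equal and cancelling L: (α₁ − α₂)ΔT = P/(A₁E₁) + P/(A₂E₂).
|α₁ − α₂|·ΔT = 9.5×10⁻⁶ × 172 = 0.001634.
1/(A₁E₁) + 1/(A₂E₂) = 1/(1450×26×10³) + 1/(775×100×10³) = 3.943×10⁻⁸ N⁻¹.
So P = 0.001634 / 3.943×10⁻⁸ = 41.44 kN.
σ_{concrete} = P/A₁ = 41440/1450 = 28.58 MPa, tensile.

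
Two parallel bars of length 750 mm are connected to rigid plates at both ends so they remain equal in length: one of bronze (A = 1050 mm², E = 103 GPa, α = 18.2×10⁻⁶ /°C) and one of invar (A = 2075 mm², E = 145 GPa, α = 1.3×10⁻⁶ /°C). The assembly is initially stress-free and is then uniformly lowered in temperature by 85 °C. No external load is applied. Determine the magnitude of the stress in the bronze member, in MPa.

The bronze has the larger α, so on cooling it would change length more than the invar if both were free. The rigid plates force a common final length, so the bronze is put into tension and the invar into compression, with equal and opposite forces P (no external load).
Compatibility of the two members (thermal + elastic change equal): (α₁ − α₂)ΔT = P·[1/(A₁E₁) + 1/(A₂E₂)].
|α₁ − α₂|·ΔT = 16.9×10⁻⁶ × 85 = 0.001436.
1/(A₁E₁) + 1/(A₂E₂) = 1/(1050×103×10³) + 1/(2075×145×10³) = 1.257×10⁻⁸ N⁻¹.
P = 0.001436 / 1.257×10⁻⁸ = 114300 N = 114.3 kN.
σ_{bronze} = P/A₁ = 114300/1050 = 108.8 MPa, tensile.

σ ≈ 109 MPa (tensile)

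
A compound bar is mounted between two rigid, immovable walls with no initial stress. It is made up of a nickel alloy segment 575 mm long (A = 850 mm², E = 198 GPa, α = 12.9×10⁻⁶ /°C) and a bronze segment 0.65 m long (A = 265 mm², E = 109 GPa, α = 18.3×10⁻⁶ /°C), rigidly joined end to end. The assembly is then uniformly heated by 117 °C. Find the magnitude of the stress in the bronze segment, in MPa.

If the supports were absent, the total length change would be Σ αᵢΔT Lᵢ = 12.9×10⁻⁶×117×575 + 18.3×10⁻⁶×117×650 = 2.26 mm.
Since the ends are fixed, an axial force P builds up, equal in every segment, with P · Σ Lᵢ/(AᵢEᵢ) = δ_free.
Σ Lᵢ/(AᵢEᵢ) = 575/(850×198×10³) + 650/(265×109×10³) = 2.592×10⁻⁵ mm/N.
So P = 2.26 / 2.592×10⁻⁵ = 87.18 kN, compressive.
σ_{bronze} = P / A = 87180 / 265 = 329 MPa.

σ ≈ 329 MPa (compressive)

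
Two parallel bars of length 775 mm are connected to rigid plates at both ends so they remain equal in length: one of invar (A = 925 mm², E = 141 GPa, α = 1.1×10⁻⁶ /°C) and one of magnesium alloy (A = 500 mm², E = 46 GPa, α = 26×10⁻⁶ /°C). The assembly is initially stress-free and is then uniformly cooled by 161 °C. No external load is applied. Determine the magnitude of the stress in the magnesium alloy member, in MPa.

Both members must finish at the same length. With the larger α, the magnesium alloy tends to over-contract; the plates restrain it, putting the magnesium alloy in tension and the invar in compression. With no external load the two internal forces are equal and opposite, magnitude P.
Setting the final lengths equal and cancelling L: (α₁ − α₂)ΔT = P/(A₁E₁) + P/(A₂E₂).
|α₁ − α₂|·ΔT = 24.9×10⁻⁶ × 161 = 0.004009.
1/(A₁E₁) + 1/(A₂E₂) = 1/(925×141×10³) + 1/(500×46×10³) = 5.115×10⁻⁸ N⁻¹.
So P = 0.004009 / 5.115×10⁻⁸ = 78.38 kN.
σ_{magnesium alloy} = P/A₂ = 78380/500 = 156.8 MPa, tensile.

σ ≈ 157 MPa (tensile)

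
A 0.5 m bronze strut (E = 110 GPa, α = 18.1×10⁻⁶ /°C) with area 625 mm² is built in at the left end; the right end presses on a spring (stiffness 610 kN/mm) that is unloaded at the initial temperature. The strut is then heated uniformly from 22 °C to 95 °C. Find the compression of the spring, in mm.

δ ≈ 0.122 mm

Free thermal expansion: δ_free = αΔT L = 18.1×10⁻⁶ × 73 × 500 = 0.6606 mm.
Let P be the compressive force at the spring. The strut shortens elastically by PL/(AE) and the spring compresses by P/k; together these equal δ_free.
So P = δ_free / [L/(AE) + 1/k] = 0.6606 / [ 500/(625×110×10³) + 1/(610×10³) ].
P = 0.6606 / 8.912×10⁻⁶ = 74130 N.
Spring compression = P/k = 74130/(610×10³) = 0.1215 mm.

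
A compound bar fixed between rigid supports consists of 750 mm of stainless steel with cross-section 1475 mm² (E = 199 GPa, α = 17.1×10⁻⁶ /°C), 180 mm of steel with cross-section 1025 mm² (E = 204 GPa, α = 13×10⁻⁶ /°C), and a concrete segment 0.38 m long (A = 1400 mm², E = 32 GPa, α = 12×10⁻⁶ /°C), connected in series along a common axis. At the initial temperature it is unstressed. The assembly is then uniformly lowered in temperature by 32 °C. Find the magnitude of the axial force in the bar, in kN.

If the supports were absent, the total length change would be Σ αᵢΔT Lᵢ = 17.1×10⁻⁶×32×750 + 13×10⁻⁶×32×180 + 12×10⁻⁶×32×380 = 0.6312 mm.
The rigid supports impose zero overall length change; the single axial force P common to all segments must satisfy P Σ Lᵢ/(AᵢEᵢ) = δ_free.
Σ Lᵢ/(AᵢEᵢ) = 750/(1475×199×10³) + 180/(1025×204×10³) + 380/(1400×32×10³) = 1.19×10⁻⁵ mm/N.
P = 0.6312 / 1.19×10⁻⁵ = 53050 N = 53.05 kN, tensile.

P ≈ 53.1 kN (tensile)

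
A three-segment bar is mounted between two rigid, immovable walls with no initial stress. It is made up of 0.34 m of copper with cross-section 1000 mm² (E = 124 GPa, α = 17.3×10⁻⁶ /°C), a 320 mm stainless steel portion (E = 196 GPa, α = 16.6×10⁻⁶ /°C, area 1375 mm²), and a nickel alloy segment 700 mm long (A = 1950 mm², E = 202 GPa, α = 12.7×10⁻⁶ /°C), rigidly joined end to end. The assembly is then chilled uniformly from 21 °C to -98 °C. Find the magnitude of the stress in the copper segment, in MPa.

With the walls removed the bar would change length by δ_free = Σ αᵢΔT Lᵢ = 17.3×10⁻⁶×119×340 + 16.6×10⁻⁶×119×320 + 12.7×10⁻⁶×119×700 = 2.39 mm.
The rigid supports impose zero overall length change; the single axial force P common to all segments must satisfy P Σ Lᵢ/(AᵢEᵢ) = δ_free.
The series flexibility is Σ Lᵢ/(AᵢEᵢ) = 340/(1000×124×10³) + 320/(1375×196×10³) + 700/(1950×202×10³) = 5.706×10⁻⁶ mm/N.
P = 2.39 / 5.706×10⁻⁶ = 418800 N = 418.8 kN, tensile.
σ_{copper} = P / A = 418800 / 1000 = 418.8 MPa.

σ ≈ 419 MPa (tensile)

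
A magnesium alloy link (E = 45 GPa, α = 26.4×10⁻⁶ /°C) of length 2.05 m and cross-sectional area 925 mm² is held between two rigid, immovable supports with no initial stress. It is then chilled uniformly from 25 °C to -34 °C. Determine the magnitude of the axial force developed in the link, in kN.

Full restraint means ε = 0, so the stress is σ = EαΔT = 45×10³ × 26.4×10⁻⁶ × 59 = 70.09 MPa.
P = AEαΔT = 925 × 45×10³ × 26.4×10⁻⁶ × 59 = 64.84 kN (tensile).

P ≈ 64.8 kN (tensile)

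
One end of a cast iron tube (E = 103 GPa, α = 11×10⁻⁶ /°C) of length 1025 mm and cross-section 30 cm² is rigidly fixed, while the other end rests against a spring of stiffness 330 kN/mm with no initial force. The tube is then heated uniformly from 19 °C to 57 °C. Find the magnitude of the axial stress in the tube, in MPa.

σ ≈ 22.5 MPa (compressive)

The unrestrained thermal change is αΔT L = 11×10⁻⁶ × 38 × 1025 = 0.4284 mm.
With a force P in the spring, the elastic change of the tube is PL/(AE) and that of the spring is P/k; compatibility requires their sum to equal δ_free.
So P = δ_free / [L/(AE) + 1/k] = 0.4284 / [ 1025/(3000×103×10³) + 1/(330×10³) ].
P = 0.4284 / 6.347×10⁻⁶ = 67500 N.
σ = P/A = 67500/3000 = 22.5 MPa.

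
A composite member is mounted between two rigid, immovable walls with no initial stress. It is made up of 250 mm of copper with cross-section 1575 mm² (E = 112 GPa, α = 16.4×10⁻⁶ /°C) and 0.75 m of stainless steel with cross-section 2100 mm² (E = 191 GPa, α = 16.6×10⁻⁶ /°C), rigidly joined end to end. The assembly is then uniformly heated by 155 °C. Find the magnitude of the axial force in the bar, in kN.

P ≈ 780 kN (compressive)

With the walls removed the bar would change length by δ_free = Σ αᵢΔT Lᵢ = 16.4×10⁻⁶×155×250 + 16.6×10⁻⁶×155×750 = 2.565 mm.
The rigid supports impose zero overall length change; the single axial force P common to all segments must satisfy P Σ Lᵢ/(AᵢEᵢ) = δ_free.
Σ Lᵢ/(AᵢEᵢ) = 250/(1575×112×10³) + 750/(2100×191×10³) = 3.287×10⁻⁶ mm/N.
So P = 2.565 / 3.287×10⁻⁶ = 780.4 kN, compressive.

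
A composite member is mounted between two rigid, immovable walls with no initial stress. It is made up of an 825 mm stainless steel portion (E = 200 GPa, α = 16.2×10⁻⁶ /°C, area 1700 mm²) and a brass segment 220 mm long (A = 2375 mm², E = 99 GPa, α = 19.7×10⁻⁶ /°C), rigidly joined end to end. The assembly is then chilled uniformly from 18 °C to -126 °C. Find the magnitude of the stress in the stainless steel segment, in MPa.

σ ≈ 446 MPa (tensile)

Free thermal contraction of the whole bar: Σ αᵢΔT Lᵢ = 16.2×10⁻⁶×144×825 + 19.7×10⁻⁶×144×220 = 2.549 mm.
The rigid supports impose zero overall length change; the single axial force P common to all segments must satisfy P Σ Lᵢ/(AᵢEᵢ) = δ_free.
Σ Lᵢ/(AᵢEᵢ) = 825/(1700×200×10³) + 220/(2375×99×10³) = 3.362×10⁻⁶ mm/N.
P = 2.549 / 3.362×10⁻⁶ = 758000 N = 758 kN, tensile.
σ_{stainless steel} = P / A = 758000 / 1700 = 445.9 MPa.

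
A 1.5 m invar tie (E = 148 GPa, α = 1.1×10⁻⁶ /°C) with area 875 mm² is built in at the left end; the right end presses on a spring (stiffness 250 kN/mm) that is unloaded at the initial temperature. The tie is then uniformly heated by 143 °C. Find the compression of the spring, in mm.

δ ≈ 0.0606 mm

Free thermal expansion: δ_free = αΔT L = 1.1×10⁻⁶ × 143 × 1500 = 0.2359 mm.
With a force P in the spring, the elastic change of the tie is PL/(AE) and that of the spring is P/k; compatibility requires their sum to equal δ_free.
So P = δ_free / [L/(AE) + 1/k] = 0.2359 / [ 1500/(875×148×10³) + 1/(250×10³) ].
P = 0.2359 / 1.558×10⁻⁵ = 15140 N.
Spring compression = P/k = 15140/(250×10³) = 0.06057 mm.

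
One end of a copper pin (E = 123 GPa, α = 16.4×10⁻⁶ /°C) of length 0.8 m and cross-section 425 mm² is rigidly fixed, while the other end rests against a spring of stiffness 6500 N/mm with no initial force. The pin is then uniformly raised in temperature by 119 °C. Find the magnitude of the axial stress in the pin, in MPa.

σ ≈ 21.7 MPa (compressive)

The unrestrained thermal change is αΔT L = 16.4×10⁻⁶ × 119 × 800 = 1.561 mm.
Let P be the compressive force at the spring. The pin shortens elastically by PL/(AE) and the spring compresses by P/k; together these equal δ_free.
P [ L/(AE) + 1/k ] = δ_free → P [ 800/(425×123×10³) + 1/(6500) ] = 1.561.
P = 1.561 / 0.0001691 = 9230 N.
σ = P/A = 9230/425 = 21.72 MPa.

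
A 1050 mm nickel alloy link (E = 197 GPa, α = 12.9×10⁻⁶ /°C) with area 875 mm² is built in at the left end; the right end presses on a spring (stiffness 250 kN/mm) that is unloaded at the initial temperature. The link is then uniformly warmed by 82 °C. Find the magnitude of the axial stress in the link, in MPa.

The unrestrained thermal change is αΔT L = 12.9×10⁻⁶ × 82 × 1050 = 1.111 mm.
With a force P in the spring, the elastic change of the link is PL/(AE) and that of the spring is P/k; compatibility requires their sum to equal δ_free.
P [ L/(AE) + 1/k ] = δ_free → P [ 1050/(875×197×10³) + 1/(250×10³) ] = 1.111.
P = 1.111 / 1.009×10⁻⁵ = 110100 N.
σ = P/A = 110100/875 = 125.8 MPa.

σ ≈ 126 MPa (compressive)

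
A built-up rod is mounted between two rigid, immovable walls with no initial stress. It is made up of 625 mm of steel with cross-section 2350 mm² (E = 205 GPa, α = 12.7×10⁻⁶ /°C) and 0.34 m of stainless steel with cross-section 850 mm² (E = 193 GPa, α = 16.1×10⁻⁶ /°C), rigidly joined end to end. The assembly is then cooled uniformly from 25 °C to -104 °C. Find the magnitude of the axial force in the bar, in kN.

With the walls removed the bar would change length by δ_free = Σ αᵢΔT Lᵢ = 12.7×10⁻⁶×129×625 + 16.1×10⁻⁶×129×340 = 1.73 mm.
The rigid supports impose zero overall length change; the single axial force P common to all segments must satisfy P Σ Lᵢ/(AᵢEᵢ) = δ_free.
The series flexibility is Σ Lᵢ/(AᵢEᵢ) = 625/(2350×205×10³) + 340/(850×193×10³) = 3.37×10⁻⁶ mm/N.
P = 1.73 / 3.37×10⁻⁶ = 513400 N = 513.4 kN, tensile.

P ≈ 513 kN (tensile)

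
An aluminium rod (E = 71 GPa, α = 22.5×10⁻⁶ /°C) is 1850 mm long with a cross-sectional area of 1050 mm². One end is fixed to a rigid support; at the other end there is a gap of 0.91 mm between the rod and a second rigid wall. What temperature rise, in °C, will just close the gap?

ΔT ≈ 21.9 °C

Contact occurs when the free expansion equals the gap: αΔT L = 0.91 mm.
So ΔT = g/(αL) = 0.91/(22.5×10⁻⁶ × 1850) = 21.86 °C.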